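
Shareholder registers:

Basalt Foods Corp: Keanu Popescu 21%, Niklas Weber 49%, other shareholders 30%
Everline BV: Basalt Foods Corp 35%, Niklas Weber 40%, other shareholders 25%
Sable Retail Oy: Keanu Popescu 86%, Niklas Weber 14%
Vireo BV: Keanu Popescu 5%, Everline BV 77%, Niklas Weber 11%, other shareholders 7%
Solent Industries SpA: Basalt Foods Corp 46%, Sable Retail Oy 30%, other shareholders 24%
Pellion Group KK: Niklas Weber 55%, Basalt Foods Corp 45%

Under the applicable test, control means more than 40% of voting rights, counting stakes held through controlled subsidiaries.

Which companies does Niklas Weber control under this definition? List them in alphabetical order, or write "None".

Basalt Foods Corp, Everline BV, Pellion Group KK, Solent Industries SpA, Vireo BV

Niklas holds 49% of Basalt, so Niklas controls Basalt.
Basalt and Niklas together hold 35% + 40% = 75% of Everline, so Niklas controls Everline.
Everline and Niklas together hold 77% + 11% = 88% of Vireo, so Niklas controls Vireo.
Basalt holds 46% of Solent, so Niklas controls Solent.
Niklas and Basalt together hold 55% + 45% = 100% of Pellion, so Niklas controls Pellion.
No other company's threshold is met.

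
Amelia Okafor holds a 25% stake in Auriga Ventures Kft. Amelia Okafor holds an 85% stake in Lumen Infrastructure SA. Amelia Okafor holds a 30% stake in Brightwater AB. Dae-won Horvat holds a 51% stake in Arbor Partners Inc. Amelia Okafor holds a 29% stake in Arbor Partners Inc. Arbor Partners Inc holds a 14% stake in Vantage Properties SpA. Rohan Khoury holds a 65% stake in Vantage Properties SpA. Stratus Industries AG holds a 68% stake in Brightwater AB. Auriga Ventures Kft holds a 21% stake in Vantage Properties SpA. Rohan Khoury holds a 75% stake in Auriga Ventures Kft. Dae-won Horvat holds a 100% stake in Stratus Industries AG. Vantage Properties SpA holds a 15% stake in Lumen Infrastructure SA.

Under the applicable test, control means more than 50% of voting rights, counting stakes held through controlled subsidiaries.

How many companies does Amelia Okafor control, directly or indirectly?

Amelia holds 85% of Lumen, so Amelia controls Lumen.
No other company's threshold is met.
Amelia controls 1 company.

1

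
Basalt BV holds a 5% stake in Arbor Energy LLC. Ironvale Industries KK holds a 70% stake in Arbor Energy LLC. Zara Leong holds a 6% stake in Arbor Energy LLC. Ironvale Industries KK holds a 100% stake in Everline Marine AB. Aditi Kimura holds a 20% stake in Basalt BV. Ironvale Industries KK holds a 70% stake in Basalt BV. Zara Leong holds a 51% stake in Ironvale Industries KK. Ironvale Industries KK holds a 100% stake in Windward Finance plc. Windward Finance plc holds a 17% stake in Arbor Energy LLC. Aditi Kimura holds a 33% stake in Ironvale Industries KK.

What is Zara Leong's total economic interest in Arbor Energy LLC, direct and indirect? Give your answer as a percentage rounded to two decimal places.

Zara reaches Arbor along 4 paths.
Via Ironvale → Windward: 51% × 100% × 17% = 8.67%.
Via Ironvale: 51% × 70% = 35.7%.
Direct stake: 6% = 6%.
Via Ironvale → Basalt: 51% × 70% × 5% = 1.785%.
Total: 8.67% + 35.7% + 6% + 1.785% = 52.155%.
Rounded: 52.16%.

52.16%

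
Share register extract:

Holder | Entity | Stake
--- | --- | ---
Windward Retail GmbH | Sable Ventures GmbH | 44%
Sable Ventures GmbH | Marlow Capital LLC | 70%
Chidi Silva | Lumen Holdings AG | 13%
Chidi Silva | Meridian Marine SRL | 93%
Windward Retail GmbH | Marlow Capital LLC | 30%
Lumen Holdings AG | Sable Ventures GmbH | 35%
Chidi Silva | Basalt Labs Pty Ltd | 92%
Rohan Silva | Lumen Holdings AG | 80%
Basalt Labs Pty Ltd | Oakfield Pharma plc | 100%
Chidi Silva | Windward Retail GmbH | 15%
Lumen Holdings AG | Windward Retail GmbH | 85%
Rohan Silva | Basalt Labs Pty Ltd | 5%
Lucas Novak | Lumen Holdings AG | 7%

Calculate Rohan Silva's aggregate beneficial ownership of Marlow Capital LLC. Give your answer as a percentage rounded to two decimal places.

60.94%

Rohan reaches Marlow along 3 paths.
Via Lumen → Windward: 80% × 85% × 30% = 20.4%.
Via Lumen → Windward → Sable: 80% × 85% × 44% × 70% = 20.944%.
Via Lumen → Sable: 80% × 35% × 70% = 19.6%.
Total: 20.4% + 20.944% + 19.6% = 60.944%.
Rounded: 60.94%.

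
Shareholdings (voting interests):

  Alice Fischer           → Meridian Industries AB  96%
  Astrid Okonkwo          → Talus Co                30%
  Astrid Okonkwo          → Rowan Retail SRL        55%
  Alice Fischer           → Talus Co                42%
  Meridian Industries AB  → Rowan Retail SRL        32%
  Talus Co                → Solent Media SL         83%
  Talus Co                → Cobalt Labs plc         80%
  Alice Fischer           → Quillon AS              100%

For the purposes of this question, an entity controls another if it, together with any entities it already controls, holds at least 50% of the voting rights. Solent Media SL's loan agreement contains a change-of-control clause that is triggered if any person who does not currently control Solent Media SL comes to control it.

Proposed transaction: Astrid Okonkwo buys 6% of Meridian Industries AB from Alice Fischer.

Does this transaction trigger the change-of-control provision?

The purchase adds only to Astrid's holdings (Alice's stake shrinks), so Astrid is the only person who could newly come to control Solent.
Astrid holds 55% of Rowan, so Astrid controls Rowan.
Neither Astrid nor any entity Astrid controls holds any voting interest in Solent.
So before the transaction, Astrid does not control Solent.
After the purchase, Astrid holds 6% of Meridian directly, and Alice's stake falls to 90%.
Astrid's side now holds 6% of Meridian, not ≥ 50%, so Astrid still does not control Meridian.
After the transaction, neither Astrid nor any entity Astrid controls holds a voting interest in Solent, so Astrid still does not control it.
No new person acquires control, so the clause is not triggered.

No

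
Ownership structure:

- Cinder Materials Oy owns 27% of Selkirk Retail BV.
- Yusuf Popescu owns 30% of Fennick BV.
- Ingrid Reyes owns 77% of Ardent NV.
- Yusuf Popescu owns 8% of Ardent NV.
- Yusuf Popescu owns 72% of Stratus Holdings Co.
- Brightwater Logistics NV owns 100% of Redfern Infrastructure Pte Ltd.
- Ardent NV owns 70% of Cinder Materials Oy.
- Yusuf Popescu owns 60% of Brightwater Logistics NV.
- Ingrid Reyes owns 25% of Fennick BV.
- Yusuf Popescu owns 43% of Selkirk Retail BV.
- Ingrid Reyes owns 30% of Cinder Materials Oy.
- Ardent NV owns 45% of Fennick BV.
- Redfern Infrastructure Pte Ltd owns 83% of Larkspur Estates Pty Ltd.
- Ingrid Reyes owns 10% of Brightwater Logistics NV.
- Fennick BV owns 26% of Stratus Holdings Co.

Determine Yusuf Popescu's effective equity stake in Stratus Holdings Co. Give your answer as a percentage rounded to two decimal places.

80.74%

Yusuf reaches Stratus along 3 paths.
Direct stake: 72% = 72%.
Via Fennick: 30% × 26% = 7.8%.
Via Ardent → Fennick: 8% × 45% × 26% = 0.936%.
Total: 72% + 7.8% + 0.936% = 80.736%.
Rounded: 80.74%.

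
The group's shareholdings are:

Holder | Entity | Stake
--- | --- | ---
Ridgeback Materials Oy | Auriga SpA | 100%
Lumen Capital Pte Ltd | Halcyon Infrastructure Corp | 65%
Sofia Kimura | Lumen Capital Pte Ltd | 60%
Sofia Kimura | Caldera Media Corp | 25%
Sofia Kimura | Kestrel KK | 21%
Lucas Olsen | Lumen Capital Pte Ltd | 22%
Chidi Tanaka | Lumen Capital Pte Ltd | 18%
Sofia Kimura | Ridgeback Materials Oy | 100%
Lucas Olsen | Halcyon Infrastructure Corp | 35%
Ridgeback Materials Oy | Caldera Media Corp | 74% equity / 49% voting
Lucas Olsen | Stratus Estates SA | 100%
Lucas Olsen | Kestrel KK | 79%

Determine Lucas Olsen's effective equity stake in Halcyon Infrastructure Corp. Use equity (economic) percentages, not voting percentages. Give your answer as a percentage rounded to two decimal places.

49.30%

Lucas reaches Halcyon along 2 paths.
Direct stake: 35% = 35%.
Via Lumen: 22% × 65% = 14.3%.
Total: 35% + 14.3% = 49.3%.
Rounded: 49.30%.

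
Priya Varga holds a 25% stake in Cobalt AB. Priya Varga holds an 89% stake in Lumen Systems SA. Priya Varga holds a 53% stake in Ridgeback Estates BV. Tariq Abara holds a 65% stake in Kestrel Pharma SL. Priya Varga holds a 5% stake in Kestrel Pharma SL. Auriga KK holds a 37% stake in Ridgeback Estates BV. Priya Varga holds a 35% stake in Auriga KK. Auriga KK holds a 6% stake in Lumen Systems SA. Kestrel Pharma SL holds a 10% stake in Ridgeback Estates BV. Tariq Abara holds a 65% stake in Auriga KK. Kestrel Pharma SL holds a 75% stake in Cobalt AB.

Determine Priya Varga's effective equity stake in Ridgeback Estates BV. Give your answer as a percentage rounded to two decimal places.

Priya reaches Ridgeback along 3 paths.
Via Kestrel: 5% × 10% = 0.5%.
Via Auriga: 35% × 37% = 12.95%.
Direct stake: 53% = 53%.
Total: 0.5% + 12.95% + 53% = 66.45%.

66.45%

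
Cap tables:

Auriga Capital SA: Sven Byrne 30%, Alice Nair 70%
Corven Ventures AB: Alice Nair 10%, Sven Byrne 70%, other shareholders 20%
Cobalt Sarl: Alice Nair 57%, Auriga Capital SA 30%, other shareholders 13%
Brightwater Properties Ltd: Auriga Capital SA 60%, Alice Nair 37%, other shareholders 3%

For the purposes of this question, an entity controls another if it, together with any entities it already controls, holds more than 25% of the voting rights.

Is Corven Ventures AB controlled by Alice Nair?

No

Alice holds 70% of Auriga, so Alice controls Auriga.
Alice and Auriga together hold 57% + 30% = 87% of Cobalt, so Alice controls Cobalt.
Auriga and Alice together hold 60% + 37% = 97% of Brightwater, so Alice controls Brightwater.
In Corven, Alice's side holds only 10%, not > 25%.
So Alice does not control Corven.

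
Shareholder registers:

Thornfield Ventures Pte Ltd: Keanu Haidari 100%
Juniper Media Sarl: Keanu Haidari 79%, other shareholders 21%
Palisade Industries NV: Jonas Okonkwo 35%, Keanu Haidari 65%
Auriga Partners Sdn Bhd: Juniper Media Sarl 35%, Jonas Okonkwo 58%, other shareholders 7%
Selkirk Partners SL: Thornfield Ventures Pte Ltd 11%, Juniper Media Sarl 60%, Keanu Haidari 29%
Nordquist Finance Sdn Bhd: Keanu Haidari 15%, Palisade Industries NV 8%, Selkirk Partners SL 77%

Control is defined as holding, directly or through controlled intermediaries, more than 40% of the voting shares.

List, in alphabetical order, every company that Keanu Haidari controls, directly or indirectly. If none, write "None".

Keanu holds 100% of Thornfield, so Keanu controls Thornfield.
Keanu holds 79% of Juniper, so Keanu controls Juniper.
Keanu holds 65% of Palisade, so Keanu controls Palisade.
Thornfield and Juniper and Keanu together hold 11% + 60% + 29% = 100% of Selkirk, so Keanu controls Selkirk.
Keanu and Palisade and Selkirk together hold 15% + 8% + 77% = 100% of Nordquist, so Keanu controls Nordquist.
No other company's threshold is met.

Juniper Media Sarl, Nordquist Finance Sdn Bhd, Palisade Industries NV, Selkirk Partners SL, Thornfield Ventures Pte Ltd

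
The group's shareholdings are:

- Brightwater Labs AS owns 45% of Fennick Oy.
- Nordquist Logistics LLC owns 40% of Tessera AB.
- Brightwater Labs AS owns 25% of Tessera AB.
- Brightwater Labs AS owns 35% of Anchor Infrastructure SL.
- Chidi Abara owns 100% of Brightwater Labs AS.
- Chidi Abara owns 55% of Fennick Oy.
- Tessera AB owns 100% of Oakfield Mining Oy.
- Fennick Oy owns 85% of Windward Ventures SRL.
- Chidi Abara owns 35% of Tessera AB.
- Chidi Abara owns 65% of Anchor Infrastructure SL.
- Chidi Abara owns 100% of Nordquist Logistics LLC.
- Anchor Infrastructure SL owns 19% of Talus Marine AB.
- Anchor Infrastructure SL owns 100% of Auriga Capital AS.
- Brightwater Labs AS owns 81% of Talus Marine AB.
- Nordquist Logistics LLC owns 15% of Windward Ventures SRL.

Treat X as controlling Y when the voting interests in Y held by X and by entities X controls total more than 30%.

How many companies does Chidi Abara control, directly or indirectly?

9

Chidi holds 100% of Brightwater, so Chidi controls Brightwater.
Chidi holds 100% of Nordquist, so Chidi controls Nordquist.
Chidi and Brightwater together hold 55% + 45% = 100% of Fennick, so Chidi controls Fennick.
Brightwater and Nordquist and Chidi together hold 25% + 40% + 35% = 100% of Tessera, so Chidi controls Tessera.
Nordquist and Fennick together hold 15% + 85% = 100% of Windward, so Chidi controls Windward.
Chidi and Brightwater together hold 65% + 35% = 100% of Anchor, so Chidi controls Anchor.
Anchor and Brightwater together hold 19% + 81% = 100% of Talus, so Chidi controls Talus.
Tessera holds 100% of Oakfield, so Chidi controls Oakfield.
Anchor holds 100% of Auriga, so Chidi controls Auriga.
Chidi controls 9 companies.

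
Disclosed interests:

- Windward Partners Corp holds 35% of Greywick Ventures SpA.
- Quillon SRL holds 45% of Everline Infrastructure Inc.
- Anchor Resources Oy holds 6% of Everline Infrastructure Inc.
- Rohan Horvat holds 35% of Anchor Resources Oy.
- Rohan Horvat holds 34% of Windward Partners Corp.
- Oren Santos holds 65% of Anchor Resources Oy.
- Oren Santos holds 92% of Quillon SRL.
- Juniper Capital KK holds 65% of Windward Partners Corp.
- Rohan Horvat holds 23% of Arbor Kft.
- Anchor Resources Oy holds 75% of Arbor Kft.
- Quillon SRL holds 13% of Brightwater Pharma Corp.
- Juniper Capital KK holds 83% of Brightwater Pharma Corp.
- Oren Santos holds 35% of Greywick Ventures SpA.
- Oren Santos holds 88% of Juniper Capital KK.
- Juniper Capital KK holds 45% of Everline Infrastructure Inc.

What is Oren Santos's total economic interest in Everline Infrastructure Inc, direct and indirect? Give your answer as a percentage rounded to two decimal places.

Oren reaches Everline along 3 paths.
Via Quillon: 92% × 45% = 41.4%.
Via Juniper: 88% × 45% = 39.6%.
Via Anchor: 65% × 6% = 3.9%.
Total: 41.4% + 39.6% + 3.9% = 84.9%.
Rounded: 84.90%.

84.90%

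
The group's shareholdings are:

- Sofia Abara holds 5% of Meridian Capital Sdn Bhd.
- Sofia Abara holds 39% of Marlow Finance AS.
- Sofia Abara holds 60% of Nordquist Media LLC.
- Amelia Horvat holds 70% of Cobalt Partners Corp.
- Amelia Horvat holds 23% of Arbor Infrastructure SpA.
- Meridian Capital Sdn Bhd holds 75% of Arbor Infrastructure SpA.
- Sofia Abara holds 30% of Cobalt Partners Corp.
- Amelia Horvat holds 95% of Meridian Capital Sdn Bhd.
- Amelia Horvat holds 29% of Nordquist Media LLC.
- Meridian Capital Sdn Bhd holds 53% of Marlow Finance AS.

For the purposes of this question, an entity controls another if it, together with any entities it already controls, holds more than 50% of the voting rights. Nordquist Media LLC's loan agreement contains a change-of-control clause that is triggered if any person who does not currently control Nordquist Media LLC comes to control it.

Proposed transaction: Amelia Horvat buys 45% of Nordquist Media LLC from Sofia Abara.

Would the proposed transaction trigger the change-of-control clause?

The purchase adds only to Amelia's holdings (Sofia's stake shrinks), so Amelia is the only person who could newly come to control Nordquist.
Amelia holds 95% of Meridian, so Amelia controls Meridian.
Amelia holds 70% of Cobalt, so Amelia controls Cobalt.
Amelia and Meridian together hold 23% + 75% = 98% of Arbor, so Amelia controls Arbor.
Meridian holds 53% of Marlow, so Amelia controls Marlow.
In Nordquist, Amelia's side holds only 29%, not > 50%.
So before the transaction, Amelia does not control Nordquist.
After the purchase, Amelia's direct stake in Nordquist rises to 29% + 45% = 74%, and Sofia's stake falls to 15%.
Amelia holds 74% of Nordquist, so Amelia controls Nordquist.
Amelia did not control Nordquist before and does after, so the clause is triggered.

Yes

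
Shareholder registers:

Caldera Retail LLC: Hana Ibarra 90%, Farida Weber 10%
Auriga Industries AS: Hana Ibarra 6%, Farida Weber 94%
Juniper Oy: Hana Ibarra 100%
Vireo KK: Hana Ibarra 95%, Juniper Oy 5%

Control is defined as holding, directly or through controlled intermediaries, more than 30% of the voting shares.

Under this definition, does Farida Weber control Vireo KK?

No

Farida holds 94% of Auriga, so Farida controls Auriga.
Neither Farida nor any entity Farida controls holds any voting interest in Vireo.
So Farida does not control Vireo.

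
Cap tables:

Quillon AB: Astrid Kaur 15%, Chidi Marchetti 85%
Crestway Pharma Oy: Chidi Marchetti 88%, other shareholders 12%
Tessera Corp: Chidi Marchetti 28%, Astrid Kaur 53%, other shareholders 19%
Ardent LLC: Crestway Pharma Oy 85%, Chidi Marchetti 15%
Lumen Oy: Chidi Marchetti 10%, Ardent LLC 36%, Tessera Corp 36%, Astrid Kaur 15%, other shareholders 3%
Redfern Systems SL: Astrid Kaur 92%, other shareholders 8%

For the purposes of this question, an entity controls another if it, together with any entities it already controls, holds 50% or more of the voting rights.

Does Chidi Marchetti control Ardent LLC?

Chidi holds 88% of Crestway, so Chidi controls Crestway.
Crestway and Chidi together hold 85% + 15% = 100% of Ardent, so Chidi controls Ardent.

Yes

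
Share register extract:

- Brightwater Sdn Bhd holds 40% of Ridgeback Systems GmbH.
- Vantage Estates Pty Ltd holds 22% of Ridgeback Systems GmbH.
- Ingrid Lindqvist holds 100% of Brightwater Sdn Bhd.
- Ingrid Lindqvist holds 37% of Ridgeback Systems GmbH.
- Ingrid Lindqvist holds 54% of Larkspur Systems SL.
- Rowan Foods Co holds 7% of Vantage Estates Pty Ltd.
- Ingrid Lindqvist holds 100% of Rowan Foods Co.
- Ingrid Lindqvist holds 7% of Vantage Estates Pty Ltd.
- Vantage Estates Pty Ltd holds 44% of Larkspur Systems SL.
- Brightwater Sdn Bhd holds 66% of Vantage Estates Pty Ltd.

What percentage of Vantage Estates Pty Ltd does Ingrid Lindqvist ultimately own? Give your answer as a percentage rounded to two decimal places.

Ingrid reaches Vantage along 3 paths.
Via Brightwater: 100% × 66% = 66%.
Via Rowan: 100% × 7% = 7%.
Direct stake: 7% = 7%.
Total: 66% + 7% + 7% = 80%.
Rounded: 80.00%.

80.00%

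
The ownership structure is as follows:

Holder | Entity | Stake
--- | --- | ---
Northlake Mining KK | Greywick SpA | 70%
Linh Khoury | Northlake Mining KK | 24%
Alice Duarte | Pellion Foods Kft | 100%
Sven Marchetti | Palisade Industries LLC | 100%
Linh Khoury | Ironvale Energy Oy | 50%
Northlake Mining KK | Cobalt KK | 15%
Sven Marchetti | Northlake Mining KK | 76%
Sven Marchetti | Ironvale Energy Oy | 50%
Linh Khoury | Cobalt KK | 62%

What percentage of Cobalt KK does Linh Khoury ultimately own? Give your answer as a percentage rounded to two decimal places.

65.60%

Linh reaches Cobalt along 2 paths.
Direct stake: 62% = 62%.
Via Northlake: 24% × 15% = 3.6%.
Total: 62% + 3.6% = 65.6%.
Rounded: 65.60%.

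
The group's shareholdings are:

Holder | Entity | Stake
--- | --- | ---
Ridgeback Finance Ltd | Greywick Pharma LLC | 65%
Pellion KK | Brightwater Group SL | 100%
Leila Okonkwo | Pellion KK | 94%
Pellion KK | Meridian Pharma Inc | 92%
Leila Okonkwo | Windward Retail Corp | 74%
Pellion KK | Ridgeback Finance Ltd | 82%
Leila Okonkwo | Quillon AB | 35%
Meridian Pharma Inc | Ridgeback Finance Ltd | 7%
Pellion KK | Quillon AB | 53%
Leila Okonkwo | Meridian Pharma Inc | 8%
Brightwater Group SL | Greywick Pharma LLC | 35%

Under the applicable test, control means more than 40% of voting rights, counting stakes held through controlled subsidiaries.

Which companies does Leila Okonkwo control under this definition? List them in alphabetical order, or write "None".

Brightwater Group SL, Greywick Pharma LLC, Meridian Pharma Inc, Pellion KK, Quillon AB, Ridgeback Finance Ltd, Windward Retail Corp

Leila holds 94% of Pellion, so Leila controls Pellion.
Pellion and Leila together hold 92% + 8% = 100% of Meridian, so Leila controls Meridian.
Pellion holds 100% of Brightwater, so Leila controls Brightwater.
Pellion and Meridian together hold 82% + 7% = 89% of Ridgeback, so Leila controls Ridgeback.
Ridgeback and Brightwater together hold 65% + 35% = 100% of Greywick, so Leila controls Greywick.
Leila holds 74% of Windward, so Leila controls Windward.
Leila and Pellion together hold 35% + 53% = 88% of Quillon, so Leila controls Quillon.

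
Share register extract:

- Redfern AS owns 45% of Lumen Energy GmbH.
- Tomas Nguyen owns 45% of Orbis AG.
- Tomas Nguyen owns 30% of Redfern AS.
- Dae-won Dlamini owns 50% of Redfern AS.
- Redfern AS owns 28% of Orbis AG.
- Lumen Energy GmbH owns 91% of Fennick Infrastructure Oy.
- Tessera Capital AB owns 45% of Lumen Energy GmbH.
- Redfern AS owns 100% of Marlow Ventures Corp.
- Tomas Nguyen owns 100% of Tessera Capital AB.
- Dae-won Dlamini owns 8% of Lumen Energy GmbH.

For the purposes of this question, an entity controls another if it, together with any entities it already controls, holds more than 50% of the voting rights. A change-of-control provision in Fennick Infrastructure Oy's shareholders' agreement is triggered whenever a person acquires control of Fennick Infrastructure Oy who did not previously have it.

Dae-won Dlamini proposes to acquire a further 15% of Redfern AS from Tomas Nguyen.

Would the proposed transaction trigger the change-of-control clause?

The purchase adds only to Dae-won's holdings (Tomas's stake shrinks), so Dae-won is the only person who could newly come to control Fennick.
Dae-won's largest direct stake is 50% in Redfern, which does not meet the threshold, so Dae-won controls no company.
Neither Dae-won nor any entity Dae-won controls holds any voting interest in Fennick.
So before the transaction, Dae-won does not control Fennick.
After the purchase, Dae-won's direct stake in Redfern rises to 50% + 15% = 65%, and Tomas's stake falls to 15%.
Dae-won holds 65% of Redfern, so Dae-won controls Redfern.
Dae-won and Redfern together hold 8% + 45% = 53% of Lumen, so Dae-won controls Lumen.
Lumen holds 91% of Fennick, so Dae-won controls Fennick.
Dae-won did not control Fennick before and does after, so the clause is triggered.

Yes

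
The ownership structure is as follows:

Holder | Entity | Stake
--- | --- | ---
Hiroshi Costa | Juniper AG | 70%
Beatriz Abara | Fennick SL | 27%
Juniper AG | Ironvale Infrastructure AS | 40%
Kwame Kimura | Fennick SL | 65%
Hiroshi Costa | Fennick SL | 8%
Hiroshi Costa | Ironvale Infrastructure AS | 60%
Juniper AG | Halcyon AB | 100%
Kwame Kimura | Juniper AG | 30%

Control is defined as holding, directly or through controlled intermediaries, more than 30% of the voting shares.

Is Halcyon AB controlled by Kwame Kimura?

No

Kwame holds 65% of Fennick, so Kwame controls Fennick.
Neither Kwame nor any entity Kwame controls holds any voting interest in Halcyon.
So Kwame does not control Halcyon.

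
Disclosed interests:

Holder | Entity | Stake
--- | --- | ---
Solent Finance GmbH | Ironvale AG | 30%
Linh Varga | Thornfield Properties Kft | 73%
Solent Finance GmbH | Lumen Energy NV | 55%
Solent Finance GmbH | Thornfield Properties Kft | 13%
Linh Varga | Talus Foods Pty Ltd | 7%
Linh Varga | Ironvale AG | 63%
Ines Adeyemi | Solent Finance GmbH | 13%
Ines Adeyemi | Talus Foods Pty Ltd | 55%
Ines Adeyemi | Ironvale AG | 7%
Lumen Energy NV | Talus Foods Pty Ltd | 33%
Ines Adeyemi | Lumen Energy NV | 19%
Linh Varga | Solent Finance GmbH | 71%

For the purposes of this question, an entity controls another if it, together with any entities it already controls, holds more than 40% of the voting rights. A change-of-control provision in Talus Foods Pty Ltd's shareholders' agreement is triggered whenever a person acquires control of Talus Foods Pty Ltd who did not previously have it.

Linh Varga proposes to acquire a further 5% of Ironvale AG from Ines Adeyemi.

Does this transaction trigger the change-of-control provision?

No

The purchase adds only to Linh's holdings (Ines's stake shrinks), so Linh is the only person who could newly come to control Talus.
Linh holds 71% of Solent, so Linh controls Solent.
Solent holds 55% of Lumen, so Linh controls Lumen.
Linh and Solent together hold 73% + 13% = 86% of Thornfield, so Linh controls Thornfield.
Solent and Linh together hold 30% + 63% = 93% of Ironvale, so Linh controls Ironvale.
In Talus, Linh's side holds only 33% + 7% = 40%, not > 40%.
So before the transaction, Linh does not control Talus.
After the purchase, Linh's direct stake in Ironvale rises to 63% + 5% = 68%, and Ines's stake falls to 2%.
Solent and Linh together hold 30% + 68% = 98% of Ironvale, so Linh controls Ironvale.
After the transaction, Linh's side holds 33% + 7% = 40% of Talus, not > 40%, so Linh still does not control Talus.
No new person acquires control, so the clause is not triggered.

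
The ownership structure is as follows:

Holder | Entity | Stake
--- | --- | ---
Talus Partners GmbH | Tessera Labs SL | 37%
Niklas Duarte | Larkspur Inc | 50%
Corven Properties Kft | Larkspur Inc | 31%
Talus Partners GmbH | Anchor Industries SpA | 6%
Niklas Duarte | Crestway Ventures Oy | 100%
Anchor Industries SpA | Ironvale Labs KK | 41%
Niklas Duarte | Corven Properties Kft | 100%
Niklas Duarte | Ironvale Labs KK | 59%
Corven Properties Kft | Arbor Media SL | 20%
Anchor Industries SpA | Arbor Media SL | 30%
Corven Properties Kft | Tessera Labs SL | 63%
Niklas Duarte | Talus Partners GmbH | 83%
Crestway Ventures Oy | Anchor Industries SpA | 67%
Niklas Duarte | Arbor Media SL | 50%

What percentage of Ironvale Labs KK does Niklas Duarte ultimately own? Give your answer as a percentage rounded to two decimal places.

88.51%

Niklas reaches Ironvale along 3 paths.
Direct stake: 59% = 59%.
Via Talus → Anchor: 83% × 6% × 41% = 2.0418%.
Via Crestway → Anchor: 100% × 67% × 41% = 27.47%.
Total: 59% + 2.0418% + 27.47% = 88.5118%.
Rounded: 88.51%.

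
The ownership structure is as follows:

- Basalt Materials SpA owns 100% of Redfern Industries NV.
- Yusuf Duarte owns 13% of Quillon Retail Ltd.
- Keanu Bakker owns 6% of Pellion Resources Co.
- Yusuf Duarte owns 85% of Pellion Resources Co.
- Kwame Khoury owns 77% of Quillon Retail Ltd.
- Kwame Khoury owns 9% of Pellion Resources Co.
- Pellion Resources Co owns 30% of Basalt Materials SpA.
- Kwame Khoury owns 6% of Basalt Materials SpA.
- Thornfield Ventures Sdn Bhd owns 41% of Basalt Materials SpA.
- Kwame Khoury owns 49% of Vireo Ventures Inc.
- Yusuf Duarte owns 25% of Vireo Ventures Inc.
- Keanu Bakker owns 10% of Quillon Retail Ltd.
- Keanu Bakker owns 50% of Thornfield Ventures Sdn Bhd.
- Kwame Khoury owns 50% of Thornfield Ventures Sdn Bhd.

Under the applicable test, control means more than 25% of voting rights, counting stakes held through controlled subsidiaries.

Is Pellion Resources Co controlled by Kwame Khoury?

No

Kwame holds 77% of Quillon, so Kwame controls Quillon.
Kwame holds 49% of Vireo, so Kwame controls Vireo.
Kwame holds 50% of Thornfield, so Kwame controls Thornfield.
Kwame and Thornfield together hold 6% + 41% = 47% of Basalt, so Kwame controls Basalt.
Basalt holds 100% of Redfern, so Kwame controls Redfern.
In Pellion, Kwame's side holds only 9%, not > 25%.
So Kwame does not control Pellion.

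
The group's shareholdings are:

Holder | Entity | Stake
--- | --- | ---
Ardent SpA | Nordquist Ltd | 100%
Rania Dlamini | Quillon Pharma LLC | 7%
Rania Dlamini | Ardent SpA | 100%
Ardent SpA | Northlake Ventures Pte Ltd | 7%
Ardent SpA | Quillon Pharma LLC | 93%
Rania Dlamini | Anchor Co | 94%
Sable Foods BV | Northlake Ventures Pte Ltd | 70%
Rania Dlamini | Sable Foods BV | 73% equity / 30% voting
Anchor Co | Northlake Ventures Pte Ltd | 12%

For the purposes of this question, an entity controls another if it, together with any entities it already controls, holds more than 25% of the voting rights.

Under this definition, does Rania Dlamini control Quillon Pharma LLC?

Rania holds 100% of Ardent, so Rania controls Ardent.
Ardent and Rania together hold 93% + 7% = 100% of Quillon, so Rania controls Quillon.

Yes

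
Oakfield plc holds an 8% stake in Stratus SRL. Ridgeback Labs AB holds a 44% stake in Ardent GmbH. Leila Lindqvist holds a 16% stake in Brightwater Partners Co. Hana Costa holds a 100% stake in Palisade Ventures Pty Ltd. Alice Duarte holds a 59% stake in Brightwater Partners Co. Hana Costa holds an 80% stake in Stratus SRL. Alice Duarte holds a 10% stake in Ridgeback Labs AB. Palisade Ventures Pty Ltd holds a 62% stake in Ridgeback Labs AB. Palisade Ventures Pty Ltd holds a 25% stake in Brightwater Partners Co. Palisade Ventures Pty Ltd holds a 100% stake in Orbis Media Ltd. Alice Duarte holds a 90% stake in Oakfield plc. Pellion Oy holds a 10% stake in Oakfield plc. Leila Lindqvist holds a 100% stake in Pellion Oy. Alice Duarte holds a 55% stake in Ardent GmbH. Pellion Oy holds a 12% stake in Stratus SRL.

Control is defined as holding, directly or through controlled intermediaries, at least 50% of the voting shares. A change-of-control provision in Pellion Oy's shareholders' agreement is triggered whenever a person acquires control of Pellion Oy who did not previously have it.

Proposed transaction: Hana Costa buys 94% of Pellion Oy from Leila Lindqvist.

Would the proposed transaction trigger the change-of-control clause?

The purchase adds only to Hana's holdings (Leila's stake shrinks), so Hana is the only person who could newly come to control Pellion.
Hana holds 100% of Palisade, so Hana controls Palisade.
Palisade holds 100% of Orbis, so Hana controls Orbis.
Palisade holds 62% of Ridgeback, so Hana controls Ridgeback.
Hana holds 80% of Stratus, so Hana controls Stratus.
Neither Hana nor any entity Hana controls holds any voting interest in Pellion.
So before the transaction, Hana does not control Pellion.
After the purchase, Hana holds 94% of Pellion directly, and Leila's stake falls to 6%.
Hana holds 94% of Pellion, so Hana controls Pellion.
Hana did not control Pellion before and does after, so the clause is triggered.

Yes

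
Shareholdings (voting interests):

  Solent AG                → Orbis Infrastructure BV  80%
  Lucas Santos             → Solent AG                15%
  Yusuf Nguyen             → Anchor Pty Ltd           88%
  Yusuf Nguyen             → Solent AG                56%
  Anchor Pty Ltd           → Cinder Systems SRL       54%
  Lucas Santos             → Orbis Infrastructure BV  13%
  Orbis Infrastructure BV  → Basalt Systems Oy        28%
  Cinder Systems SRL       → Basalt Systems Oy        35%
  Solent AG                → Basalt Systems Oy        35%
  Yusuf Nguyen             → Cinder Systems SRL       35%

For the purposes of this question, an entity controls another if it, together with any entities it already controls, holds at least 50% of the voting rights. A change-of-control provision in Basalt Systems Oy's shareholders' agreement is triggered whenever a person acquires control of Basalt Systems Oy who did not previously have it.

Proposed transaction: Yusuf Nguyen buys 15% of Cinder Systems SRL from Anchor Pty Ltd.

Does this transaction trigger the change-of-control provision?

No

The purchase adds only to Yusuf's holdings (Anchor's stake shrinks), so Yusuf is the only person who could newly come to control Basalt.
Yusuf holds 88% of Anchor, so Yusuf controls Anchor.
Anchor and Yusuf together hold 54% + 35% = 89% of Cinder, so Yusuf controls Cinder.
Yusuf holds 56% of Solent, so Yusuf controls Solent.
Solent holds 80% of Orbis, so Yusuf controls Orbis.
Solent and Orbis and Cinder together hold 35% + 28% + 35% = 98% of Basalt, so Yusuf controls Basalt.
So Yusuf already controls Basalt before the transaction.
After the purchase, Yusuf's direct stake in Cinder rises to 35% + 15% = 50%, and Anchor's stake falls to 39%.
Yusuf controlled Basalt already, so this is not a new person acquiring control; every other person's position is unchanged or reduced.
No new person acquires control, so the clause is not triggered.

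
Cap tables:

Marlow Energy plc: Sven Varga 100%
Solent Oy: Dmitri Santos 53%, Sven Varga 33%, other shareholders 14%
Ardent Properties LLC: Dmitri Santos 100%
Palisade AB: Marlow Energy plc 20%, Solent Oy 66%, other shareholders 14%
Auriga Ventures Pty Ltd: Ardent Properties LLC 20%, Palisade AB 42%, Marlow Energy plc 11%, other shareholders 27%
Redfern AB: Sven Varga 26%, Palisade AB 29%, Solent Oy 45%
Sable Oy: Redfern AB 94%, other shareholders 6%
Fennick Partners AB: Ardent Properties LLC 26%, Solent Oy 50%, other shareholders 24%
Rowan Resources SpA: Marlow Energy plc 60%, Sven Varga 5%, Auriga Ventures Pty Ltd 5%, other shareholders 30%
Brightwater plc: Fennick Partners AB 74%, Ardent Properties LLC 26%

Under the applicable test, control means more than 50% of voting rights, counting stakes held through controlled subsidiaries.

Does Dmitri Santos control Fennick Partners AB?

Yes

Dmitri holds 100% of Ardent, so Dmitri controls Ardent.
Dmitri holds 53% of Solent, so Dmitri controls Solent.
Ardent and Solent together hold 26% + 50% = 76% of Fennick, so Dmitri controls Fennick.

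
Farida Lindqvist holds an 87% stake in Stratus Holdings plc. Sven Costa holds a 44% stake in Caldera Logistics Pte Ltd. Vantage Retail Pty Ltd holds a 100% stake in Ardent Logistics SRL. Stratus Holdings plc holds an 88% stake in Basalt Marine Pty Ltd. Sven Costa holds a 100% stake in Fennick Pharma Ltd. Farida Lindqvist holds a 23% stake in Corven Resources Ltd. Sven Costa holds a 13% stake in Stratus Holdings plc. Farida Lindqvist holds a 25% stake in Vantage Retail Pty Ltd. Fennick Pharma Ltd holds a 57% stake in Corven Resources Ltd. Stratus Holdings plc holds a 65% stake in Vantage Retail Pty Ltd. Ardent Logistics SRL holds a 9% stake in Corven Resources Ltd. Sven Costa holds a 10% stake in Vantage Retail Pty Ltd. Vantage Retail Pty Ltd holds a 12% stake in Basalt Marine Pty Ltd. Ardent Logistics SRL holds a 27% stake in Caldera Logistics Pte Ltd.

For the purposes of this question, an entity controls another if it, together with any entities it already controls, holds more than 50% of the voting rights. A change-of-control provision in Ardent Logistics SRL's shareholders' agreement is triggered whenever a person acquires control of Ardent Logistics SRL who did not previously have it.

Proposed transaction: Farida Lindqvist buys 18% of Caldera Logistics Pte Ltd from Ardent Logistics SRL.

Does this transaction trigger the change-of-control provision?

The purchase adds only to Farida's holdings (Ardent's stake shrinks), so Farida is the only person who could newly come to control Ardent.
Farida holds 87% of Stratus, so Farida controls Stratus.
Stratus and Farida together hold 65% + 25% = 90% of Vantage, so Farida controls Vantage.
Vantage holds 100% of Ardent, so Farida controls Ardent.
So Farida already controls Ardent before the transaction.
After the purchase, Farida holds 18% of Caldera directly, and Ardent's stake falls to 9%.
Farida controlled Ardent already, so this is not a new person acquiring control; every other person's position is unchanged or reduced.
No new person acquires control, so the clause is not triggered.

No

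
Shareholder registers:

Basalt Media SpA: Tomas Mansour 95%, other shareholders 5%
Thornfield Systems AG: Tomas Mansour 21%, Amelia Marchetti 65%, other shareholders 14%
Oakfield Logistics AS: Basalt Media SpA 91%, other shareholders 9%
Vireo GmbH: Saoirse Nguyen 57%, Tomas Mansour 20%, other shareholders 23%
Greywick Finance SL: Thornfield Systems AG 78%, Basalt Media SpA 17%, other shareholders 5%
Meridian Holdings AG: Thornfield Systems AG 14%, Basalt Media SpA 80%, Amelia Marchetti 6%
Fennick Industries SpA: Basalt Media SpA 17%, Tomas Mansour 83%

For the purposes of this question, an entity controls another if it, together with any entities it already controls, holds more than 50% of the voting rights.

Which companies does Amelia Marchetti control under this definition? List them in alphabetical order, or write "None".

Greywick Finance SL, Thornfield Systems AG

Amelia holds 65% of Thornfield, so Amelia controls Thornfield.
Thornfield holds 78% of Greywick, so Amelia controls Greywick.
No other company's threshold is met.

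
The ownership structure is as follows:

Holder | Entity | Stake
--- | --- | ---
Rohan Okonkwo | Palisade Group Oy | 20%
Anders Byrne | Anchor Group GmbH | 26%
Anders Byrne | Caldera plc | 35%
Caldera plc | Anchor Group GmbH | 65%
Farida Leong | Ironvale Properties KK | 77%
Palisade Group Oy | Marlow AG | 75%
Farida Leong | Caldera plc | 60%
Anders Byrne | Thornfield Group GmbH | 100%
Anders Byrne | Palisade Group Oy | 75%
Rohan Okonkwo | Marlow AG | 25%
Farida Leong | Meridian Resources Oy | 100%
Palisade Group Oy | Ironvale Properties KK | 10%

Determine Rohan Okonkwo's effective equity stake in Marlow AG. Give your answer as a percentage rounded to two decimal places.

Rohan reaches Marlow along 2 paths.
Via Palisade: 20% × 75% = 15%.
Direct stake: 25% = 25%.
Total: 15% + 25% = 40%.
Rounded: 40.00%.

40.00%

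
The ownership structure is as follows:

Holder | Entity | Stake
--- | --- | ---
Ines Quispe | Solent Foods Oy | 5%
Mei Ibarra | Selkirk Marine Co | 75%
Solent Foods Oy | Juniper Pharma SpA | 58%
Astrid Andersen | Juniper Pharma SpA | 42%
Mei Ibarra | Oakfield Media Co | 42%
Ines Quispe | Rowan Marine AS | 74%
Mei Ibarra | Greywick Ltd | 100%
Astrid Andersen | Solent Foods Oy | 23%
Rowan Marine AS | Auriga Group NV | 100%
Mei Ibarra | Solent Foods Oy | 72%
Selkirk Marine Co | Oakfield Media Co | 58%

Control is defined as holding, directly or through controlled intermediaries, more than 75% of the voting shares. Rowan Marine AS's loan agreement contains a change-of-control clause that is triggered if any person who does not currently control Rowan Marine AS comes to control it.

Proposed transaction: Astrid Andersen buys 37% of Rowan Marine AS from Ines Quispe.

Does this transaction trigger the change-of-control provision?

The purchase adds only to Astrid's holdings (Ines's stake shrinks), so Astrid is the only person who could newly come to control Rowan.
Astrid's largest direct stake is 42% in Juniper, which does not meet the threshold, so Astrid controls no company.
Neither Astrid nor any entity Astrid controls holds any voting interest in Rowan.
So before the transaction, Astrid does not control Rowan.
After the purchase, Astrid holds 37% of Rowan directly, and Ines's stake falls to 37%.
After the transaction, Astrid's side holds 37% of Rowan, not > 75%, so Astrid still does not control Rowan.
No new person acquires control, so the clause is not triggered.

No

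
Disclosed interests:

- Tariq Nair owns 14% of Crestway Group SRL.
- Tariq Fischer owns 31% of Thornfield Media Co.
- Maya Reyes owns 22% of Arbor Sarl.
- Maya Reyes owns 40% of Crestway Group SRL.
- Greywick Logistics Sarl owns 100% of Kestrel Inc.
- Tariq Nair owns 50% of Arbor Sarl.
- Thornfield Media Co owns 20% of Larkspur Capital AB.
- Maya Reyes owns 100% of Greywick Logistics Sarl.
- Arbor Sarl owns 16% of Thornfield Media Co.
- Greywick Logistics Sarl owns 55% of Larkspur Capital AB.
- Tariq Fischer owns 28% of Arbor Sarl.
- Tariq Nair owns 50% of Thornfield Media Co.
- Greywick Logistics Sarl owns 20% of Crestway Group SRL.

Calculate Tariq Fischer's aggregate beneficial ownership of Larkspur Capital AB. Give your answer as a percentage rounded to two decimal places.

Tariq Fischer reaches Larkspur along 2 paths.
Via Thornfield: 31% × 20% = 6.2%.
Via Arbor → Thornfield: 28% × 16% × 20% = 0.896%.
Total: 6.2% + 0.896% = 7.096%.
Rounded: 7.10%.

7.10%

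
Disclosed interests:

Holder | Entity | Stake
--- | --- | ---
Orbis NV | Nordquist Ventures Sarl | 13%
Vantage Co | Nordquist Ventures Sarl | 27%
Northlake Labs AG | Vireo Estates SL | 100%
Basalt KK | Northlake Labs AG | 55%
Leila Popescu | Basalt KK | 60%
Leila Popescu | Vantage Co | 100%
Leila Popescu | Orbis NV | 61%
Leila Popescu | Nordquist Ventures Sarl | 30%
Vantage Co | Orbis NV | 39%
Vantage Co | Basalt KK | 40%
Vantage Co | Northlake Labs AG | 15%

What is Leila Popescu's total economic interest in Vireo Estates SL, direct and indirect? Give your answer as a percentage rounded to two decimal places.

70.00%

Leila reaches Vireo along 3 paths.
Via Vantage → Basalt → Northlake: 100% × 40% × 55% × 100% = 22%.
Via Basalt → Northlake: 60% × 55% × 100% = 33%.
Via Vantage → Northlake: 100% × 15% × 100% = 15%.
Total: 22% + 33% + 15% = 70%.
Rounded: 70.00%.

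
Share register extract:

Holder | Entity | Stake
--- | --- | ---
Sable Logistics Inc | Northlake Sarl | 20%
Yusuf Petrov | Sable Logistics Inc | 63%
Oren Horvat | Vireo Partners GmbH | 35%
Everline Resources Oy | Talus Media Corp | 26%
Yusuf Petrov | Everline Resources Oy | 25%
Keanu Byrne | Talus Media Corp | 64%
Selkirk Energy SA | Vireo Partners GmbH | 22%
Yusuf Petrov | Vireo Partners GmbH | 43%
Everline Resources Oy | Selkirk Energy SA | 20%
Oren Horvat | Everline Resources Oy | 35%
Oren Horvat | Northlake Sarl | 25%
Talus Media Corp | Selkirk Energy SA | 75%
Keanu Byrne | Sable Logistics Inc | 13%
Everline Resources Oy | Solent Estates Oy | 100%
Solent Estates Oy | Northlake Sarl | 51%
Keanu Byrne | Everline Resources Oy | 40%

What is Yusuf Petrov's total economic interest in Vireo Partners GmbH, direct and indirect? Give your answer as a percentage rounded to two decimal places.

Yusuf reaches Vireo along 3 paths.
Via Everline → Talus → Selkirk: 25% × 26% × 75% × 22% = 1.0725%.
Via Everline → Selkirk: 25% × 20% × 22% = 1.1%.
Direct stake: 43% = 43%.
Total: 1.0725% + 1.1% + 43% = 45.1725%.
Rounded: 45.17%.

45.17%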